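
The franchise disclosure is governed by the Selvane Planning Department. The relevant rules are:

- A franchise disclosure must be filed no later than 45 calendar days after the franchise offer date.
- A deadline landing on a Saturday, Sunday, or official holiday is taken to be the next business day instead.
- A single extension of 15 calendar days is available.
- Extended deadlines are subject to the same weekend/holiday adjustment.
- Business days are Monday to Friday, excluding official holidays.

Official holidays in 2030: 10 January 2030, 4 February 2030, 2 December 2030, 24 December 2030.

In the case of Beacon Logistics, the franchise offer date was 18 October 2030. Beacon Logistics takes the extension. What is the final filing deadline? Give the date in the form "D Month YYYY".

18 December 2030

Adding 45 calendar days to 18 October 2030 gives 2 December 2030.
2 December 2030 falls on a listed holiday. Rolling to the next business day gives 3 December 2030, a Tuesday.
The 15-calendar-day extension moves the deadline from 3 December 2030 to 18 December 2030.
18 December 2030 is a Wednesday and not a listed holiday, so it stands.
So the filing is due 18 December 2030.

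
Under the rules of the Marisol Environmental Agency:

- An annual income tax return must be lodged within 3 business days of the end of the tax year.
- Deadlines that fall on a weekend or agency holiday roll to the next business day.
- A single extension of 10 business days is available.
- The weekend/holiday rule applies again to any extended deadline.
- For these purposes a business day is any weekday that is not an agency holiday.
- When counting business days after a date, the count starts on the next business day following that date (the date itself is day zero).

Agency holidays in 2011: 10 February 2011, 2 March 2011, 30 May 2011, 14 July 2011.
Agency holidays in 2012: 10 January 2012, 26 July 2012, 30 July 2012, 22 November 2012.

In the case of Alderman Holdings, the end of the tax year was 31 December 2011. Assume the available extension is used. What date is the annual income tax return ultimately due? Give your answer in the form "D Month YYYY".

19 January 2012

Starting the day after 31 December 2011 and counting 3 business days lands on 4 January 2012.
4 January 2012 falls on a Wednesday, which is a business day, so no adjustment is needed.
The 10-business-day extension runs from 4 January 2012 to 19 January 2012.
19 January 2012 is a Thursday and not a listed holiday, so it stands.
So the filing is due 19 January 2012.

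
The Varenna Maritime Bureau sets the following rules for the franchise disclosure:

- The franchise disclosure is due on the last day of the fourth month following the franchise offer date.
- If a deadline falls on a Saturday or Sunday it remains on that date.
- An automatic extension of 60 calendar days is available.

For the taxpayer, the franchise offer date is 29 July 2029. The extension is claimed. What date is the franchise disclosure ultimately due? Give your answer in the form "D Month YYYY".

The fourth month after 29 July 2029 is November 2029, whose last day is 30 November 2029.
No adjustment is made for weekends or holidays, so 30 November 2029 stands.
Applying the 60-calendar-day extension: 30 November 2029 + 60 days = 29 January 2030.
No adjustment is made for weekends or holidays, so 29 January 2030 stands.
Deadline: 29 January 2030.

29 January 2030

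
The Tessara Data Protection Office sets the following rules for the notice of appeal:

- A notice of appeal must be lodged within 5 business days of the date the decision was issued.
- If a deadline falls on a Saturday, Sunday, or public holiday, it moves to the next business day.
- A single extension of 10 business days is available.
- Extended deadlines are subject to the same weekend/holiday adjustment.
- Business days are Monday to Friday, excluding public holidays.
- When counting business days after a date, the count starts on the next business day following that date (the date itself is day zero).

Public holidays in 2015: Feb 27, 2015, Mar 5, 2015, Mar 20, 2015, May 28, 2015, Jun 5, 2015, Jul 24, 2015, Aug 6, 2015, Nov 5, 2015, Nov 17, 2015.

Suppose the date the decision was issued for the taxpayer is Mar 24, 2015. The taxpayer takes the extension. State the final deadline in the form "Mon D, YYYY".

5 business days after Mar 24, 2015, excluding weekends and holidays, is Mar 31, 2015.
Since Mar 31, 2015 is a Tuesday and not a holiday, the date is unchanged.
The 10-business-day extension runs from Mar 31, 2015 to Apr 14, 2015.
Apr 14, 2015 (Tuesday) is already a business day.
So the filing is due Apr 14, 2015.

Apr 14, 2015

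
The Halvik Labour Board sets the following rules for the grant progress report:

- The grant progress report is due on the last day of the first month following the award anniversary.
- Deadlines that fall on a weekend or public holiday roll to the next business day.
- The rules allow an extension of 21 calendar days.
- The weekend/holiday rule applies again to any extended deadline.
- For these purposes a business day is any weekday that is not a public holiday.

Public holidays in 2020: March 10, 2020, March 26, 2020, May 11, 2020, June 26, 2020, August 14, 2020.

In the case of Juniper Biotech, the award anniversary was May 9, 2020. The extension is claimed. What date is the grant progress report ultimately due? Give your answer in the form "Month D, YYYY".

The first month after May 9, 2020 is June 2020, whose last day is June 30, 2020.
June 30, 2020 is a Tuesday and not a listed holiday, so it stands.
With the 21-day extension, June 30, 2020 becomes July 21, 2020.
Since July 21, 2020 is a Tuesday and not a holiday, the date is unchanged.
Final deadline: July 21, 2020.

July 21, 2020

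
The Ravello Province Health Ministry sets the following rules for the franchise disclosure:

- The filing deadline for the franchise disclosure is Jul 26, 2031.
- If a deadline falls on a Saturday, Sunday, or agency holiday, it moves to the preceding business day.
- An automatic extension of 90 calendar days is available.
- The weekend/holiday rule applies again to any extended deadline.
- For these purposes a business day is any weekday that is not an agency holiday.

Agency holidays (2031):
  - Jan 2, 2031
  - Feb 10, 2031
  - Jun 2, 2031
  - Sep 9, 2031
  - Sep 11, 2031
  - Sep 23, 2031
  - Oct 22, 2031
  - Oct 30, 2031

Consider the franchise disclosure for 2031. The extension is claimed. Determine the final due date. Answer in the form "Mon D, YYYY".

The stated deadline is Jul 26, 2031.
Jul 26, 2031 falls on a Saturday. Rolling to the preceding business day gives Jul 25, 2031, a Friday.
Applying the 90-calendar-day extension: Jul 25, 2031 + 90 days = Oct 23, 2031.
Oct 23, 2031 (Thursday) is already a business day.
So the filing is due Oct 23, 2031.

Oct 23, 2031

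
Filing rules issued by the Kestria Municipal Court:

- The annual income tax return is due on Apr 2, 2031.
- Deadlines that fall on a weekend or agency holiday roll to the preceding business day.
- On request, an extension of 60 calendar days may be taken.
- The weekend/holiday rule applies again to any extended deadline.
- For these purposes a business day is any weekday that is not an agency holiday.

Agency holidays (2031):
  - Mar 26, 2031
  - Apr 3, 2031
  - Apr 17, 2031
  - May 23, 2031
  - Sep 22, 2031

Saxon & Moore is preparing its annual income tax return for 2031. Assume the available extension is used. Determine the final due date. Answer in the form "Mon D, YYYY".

The stated deadline is Apr 2, 2031.
Apr 2, 2031 is a Wednesday and not a listed holiday, so it stands.
The 60-calendar-day extension moves the deadline from Apr 2, 2031 to Jun 1, 2031.
Jun 1, 2031 falls on a Sunday. Rolling to the preceding business day gives May 30, 2031, a Friday.
Final deadline: May 30, 2031.

May 30, 2031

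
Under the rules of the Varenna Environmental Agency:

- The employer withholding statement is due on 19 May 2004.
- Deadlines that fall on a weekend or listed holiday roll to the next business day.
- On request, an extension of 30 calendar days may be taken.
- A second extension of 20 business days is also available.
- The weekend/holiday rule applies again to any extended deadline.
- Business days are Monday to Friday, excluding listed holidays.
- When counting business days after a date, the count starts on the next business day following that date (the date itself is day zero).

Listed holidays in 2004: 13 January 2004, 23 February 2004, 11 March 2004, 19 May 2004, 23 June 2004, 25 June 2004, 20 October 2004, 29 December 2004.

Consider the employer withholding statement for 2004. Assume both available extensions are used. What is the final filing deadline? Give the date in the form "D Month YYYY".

21 July 2004

Start from the fixed due date, 19 May 2004.
19 May 2004 is a listed holiday, so it moves to the next business day, 20 May 2004 (Thursday).
Add the 30 calendar-day extension to 20 May 2004: 19 June 2004.
19 June 2004 is a Saturday, so it moves to the next business day, 21 June 2004 (Monday).
The 20-business-day extension runs from 21 June 2004 to 21 July 2004.
Since 21 July 2004 is a Wednesday and not a holiday, the date is unchanged.
The final due date is 21 July 2004.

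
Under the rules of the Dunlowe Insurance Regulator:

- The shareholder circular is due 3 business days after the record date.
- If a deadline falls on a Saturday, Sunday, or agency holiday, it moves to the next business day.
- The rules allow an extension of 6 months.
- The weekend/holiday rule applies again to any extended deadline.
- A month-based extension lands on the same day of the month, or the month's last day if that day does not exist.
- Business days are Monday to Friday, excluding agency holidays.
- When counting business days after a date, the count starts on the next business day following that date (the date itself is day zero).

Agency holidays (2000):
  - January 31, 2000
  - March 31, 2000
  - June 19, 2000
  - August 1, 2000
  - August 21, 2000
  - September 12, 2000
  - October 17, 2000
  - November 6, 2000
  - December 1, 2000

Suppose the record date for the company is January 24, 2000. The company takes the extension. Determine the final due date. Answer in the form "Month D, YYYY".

Counting 3 business days after January 24, 2000 (skipping weekends and listed holidays) reaches January 27, 2000.
Since January 27, 2000 is a Thursday and not a holiday, the date is unchanged.
Applying the 6 months extension: 6 months after January 27, 2000 is July 27, 2000.
July 27, 2000 is a Thursday and not a listed holiday, so it stands.
The final due date is July 27, 2000.

July 27, 2000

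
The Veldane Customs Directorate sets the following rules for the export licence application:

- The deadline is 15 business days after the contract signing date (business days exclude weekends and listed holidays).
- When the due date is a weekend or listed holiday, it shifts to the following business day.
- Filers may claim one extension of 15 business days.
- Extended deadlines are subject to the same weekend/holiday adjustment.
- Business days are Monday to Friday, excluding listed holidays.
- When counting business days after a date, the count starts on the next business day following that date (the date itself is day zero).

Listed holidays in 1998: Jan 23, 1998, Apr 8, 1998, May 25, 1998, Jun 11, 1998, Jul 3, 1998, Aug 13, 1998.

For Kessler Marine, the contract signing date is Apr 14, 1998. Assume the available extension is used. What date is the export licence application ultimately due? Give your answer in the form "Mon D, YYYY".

Counting 15 business days after Apr 14, 1998 (skipping weekends and listed holidays) reaches May 5, 1998.
May 5, 1998 falls on a Tuesday, which is a business day, so no adjustment is needed.
The 15-business-day extension runs from May 5, 1998 to May 27, 1998.
May 27, 1998 falls on a Wednesday, which is a business day, so no adjustment is needed.
Final deadline: May 27, 1998.

May 27, 1998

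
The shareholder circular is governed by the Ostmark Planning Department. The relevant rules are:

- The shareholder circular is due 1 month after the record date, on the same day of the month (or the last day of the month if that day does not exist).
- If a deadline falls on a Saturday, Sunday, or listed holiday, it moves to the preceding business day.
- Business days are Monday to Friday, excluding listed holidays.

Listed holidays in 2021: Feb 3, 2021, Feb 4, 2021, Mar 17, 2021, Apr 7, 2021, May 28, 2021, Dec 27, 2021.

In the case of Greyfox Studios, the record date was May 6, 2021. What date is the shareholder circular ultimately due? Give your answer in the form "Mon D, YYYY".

1 month from May 6, 2021 is Jun 6, 2021.
Jun 6, 2021 is a Sunday; the preceding business day is Jun 4, 2021 (Friday).
Deadline: Jun 4, 2021.

Jun 4, 2021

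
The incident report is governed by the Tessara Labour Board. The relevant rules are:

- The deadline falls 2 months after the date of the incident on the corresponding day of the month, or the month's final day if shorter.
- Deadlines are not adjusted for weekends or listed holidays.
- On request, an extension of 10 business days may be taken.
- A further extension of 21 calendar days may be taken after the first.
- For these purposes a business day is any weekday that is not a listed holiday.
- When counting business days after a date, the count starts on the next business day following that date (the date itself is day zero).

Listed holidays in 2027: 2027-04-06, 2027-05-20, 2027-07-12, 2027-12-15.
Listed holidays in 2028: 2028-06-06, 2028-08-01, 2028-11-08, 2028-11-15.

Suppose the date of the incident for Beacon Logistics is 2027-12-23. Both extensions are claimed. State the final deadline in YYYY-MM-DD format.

2028-03-29

Moving 2 months forward from 2027-12-23 on the corresponding day gives 2028-02-23.
2028-02-23 is a Wednesday; no weekend or holiday adjustment applies.
The 10-business-day extension runs from 2028-02-23 to 2028-03-08.
No adjustment is made for weekends or holidays, so 2028-03-08 stands.
Add the 21 calendar-day extension to 2028-03-08: 2028-03-29.
2028-03-29 is a Wednesday; no weekend or holiday adjustment applies.
The final due date is 2028-03-29.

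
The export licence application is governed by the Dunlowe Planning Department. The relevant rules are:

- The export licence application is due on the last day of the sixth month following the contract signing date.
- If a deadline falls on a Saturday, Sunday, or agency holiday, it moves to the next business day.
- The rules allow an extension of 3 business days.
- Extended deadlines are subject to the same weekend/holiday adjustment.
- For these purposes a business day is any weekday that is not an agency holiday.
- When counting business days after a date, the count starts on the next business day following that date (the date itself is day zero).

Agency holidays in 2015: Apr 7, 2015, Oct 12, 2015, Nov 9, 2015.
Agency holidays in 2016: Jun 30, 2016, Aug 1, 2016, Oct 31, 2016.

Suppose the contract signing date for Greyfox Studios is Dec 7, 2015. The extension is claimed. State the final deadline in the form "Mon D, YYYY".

The sixth month after Dec 7, 2015 is June 2016, whose last day is Jun 30, 2016.
Jun 30, 2016 is a listed holiday; the next business day is Jul 1, 2016 (Friday).
Counting 3 further business days from Jul 1, 2016 reaches Jul 6, 2016.
Jul 6, 2016 is a Wednesday and not a listed holiday, so it stands.
Final deadline: Jul 6, 2016.

Jul 6, 2016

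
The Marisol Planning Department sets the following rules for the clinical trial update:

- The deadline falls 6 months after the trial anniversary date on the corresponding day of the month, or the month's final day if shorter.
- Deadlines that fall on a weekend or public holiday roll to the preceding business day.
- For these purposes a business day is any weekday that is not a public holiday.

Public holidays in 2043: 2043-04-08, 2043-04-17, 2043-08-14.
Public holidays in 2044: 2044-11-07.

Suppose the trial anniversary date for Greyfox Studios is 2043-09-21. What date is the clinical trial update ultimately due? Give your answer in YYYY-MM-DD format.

6 months from 2043-09-21 is 2044-03-21.
2044-03-21 is a Monday and not a listed holiday, so it stands.
So the filing is due 2044-03-21.

2044-03-21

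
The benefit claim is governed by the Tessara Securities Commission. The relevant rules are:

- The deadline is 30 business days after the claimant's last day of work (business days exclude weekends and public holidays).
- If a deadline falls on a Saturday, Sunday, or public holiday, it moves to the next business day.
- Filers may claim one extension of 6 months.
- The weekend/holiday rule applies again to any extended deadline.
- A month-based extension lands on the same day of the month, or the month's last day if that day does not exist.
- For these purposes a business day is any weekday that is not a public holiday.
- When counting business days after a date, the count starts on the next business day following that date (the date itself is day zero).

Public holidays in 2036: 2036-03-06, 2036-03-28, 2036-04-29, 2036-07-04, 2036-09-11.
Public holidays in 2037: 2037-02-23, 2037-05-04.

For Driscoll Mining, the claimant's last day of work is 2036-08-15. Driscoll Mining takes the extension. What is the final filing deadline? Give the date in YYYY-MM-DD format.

2037-03-30

Starting the day after 2036-08-15 and counting 30 business days lands on 2036-09-29.
2036-09-29 is a Monday and not a listed holiday, so it stands.
Applying the 6 months extension: 6 months after 2036-09-29 is 2037-03-29.
Because 2037-03-29 is a Sunday, the deadline becomes 2037-03-30 (Monday).
Deadline: 2037-03-30.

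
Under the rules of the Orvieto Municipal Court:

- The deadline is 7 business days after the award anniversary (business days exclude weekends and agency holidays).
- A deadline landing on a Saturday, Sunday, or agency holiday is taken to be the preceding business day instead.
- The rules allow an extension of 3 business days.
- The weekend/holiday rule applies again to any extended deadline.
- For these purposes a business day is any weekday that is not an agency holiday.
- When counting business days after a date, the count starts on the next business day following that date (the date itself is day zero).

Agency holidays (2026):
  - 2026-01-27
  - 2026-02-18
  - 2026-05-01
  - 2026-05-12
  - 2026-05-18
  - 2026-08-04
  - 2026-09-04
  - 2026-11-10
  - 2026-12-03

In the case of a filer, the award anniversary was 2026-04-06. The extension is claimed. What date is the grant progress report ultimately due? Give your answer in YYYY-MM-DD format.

2026-04-20

7 business days after 2026-04-06, excluding weekends and holidays, is 2026-04-15.
2026-04-15 is a Wednesday and not a listed holiday, so it stands.
Applying the 3-business-day extension: 3 business days after 2026-04-15 is 2026-04-20.
2026-04-20 is a Monday and not a listed holiday, so it stands.
Deadline: 2026-04-20.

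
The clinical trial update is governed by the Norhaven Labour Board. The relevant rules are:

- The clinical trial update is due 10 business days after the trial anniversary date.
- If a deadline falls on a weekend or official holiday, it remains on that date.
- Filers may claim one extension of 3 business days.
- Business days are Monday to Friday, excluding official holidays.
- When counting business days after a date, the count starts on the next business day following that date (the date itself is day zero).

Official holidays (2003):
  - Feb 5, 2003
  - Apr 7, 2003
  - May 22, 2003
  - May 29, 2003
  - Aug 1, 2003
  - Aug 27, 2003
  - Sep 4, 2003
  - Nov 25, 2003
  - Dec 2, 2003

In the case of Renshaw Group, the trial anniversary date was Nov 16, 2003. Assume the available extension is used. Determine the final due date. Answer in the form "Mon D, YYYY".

10 business days after Nov 16, 2003, excluding weekends and holidays, is Dec 1, 2003.
Dec 1, 2003 is a Monday; no weekend or holiday adjustment applies.
Counting 3 further business days from Dec 1, 2003 reaches Dec 5, 2003.
Dec 5, 2003 falls on a Friday. The rules make no weekend/holiday allowance, so it remains Dec 5, 2003.
So the filing is due Dec 5, 2003.

Dec 5, 2003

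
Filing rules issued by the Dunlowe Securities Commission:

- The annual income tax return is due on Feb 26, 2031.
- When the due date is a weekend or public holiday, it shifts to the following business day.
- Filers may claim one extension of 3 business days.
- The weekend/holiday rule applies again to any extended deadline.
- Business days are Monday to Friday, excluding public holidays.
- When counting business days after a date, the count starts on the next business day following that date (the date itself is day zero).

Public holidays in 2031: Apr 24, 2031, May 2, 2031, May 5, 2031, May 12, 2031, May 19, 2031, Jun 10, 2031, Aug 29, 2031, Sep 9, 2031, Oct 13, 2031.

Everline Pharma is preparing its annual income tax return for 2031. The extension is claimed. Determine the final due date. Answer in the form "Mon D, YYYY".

The stated deadline is Feb 26, 2031.
Since Feb 26, 2031 is a Wednesday and not a holiday, the date is unchanged.
Applying the 3-business-day extension: 3 business days after Feb 26, 2031 is Mar 3, 2031.
Mar 3, 2031 falls on a Monday, which is a business day, so no adjustment is needed.
The final due date is Mar 3, 2031.

Mar 3, 2031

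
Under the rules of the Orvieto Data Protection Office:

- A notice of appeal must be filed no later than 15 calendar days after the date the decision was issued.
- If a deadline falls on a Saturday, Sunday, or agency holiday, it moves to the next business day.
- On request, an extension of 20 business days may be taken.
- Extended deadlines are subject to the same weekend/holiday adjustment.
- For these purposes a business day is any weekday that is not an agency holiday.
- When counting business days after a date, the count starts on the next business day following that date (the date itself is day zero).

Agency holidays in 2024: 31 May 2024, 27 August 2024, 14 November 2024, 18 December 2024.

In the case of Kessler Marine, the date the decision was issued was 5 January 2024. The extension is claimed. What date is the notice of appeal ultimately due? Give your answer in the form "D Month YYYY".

19 February 2024

Adding 15 calendar days to 5 January 2024 gives 20 January 2024.
20 January 2024 falls on a Saturday. Rolling to the next business day gives 22 January 2024, a Monday.
The 20-business-day extension runs from 22 January 2024 to 19 February 2024.
19 February 2024 (Monday) is already a business day.
The final due date is 19 February 2024.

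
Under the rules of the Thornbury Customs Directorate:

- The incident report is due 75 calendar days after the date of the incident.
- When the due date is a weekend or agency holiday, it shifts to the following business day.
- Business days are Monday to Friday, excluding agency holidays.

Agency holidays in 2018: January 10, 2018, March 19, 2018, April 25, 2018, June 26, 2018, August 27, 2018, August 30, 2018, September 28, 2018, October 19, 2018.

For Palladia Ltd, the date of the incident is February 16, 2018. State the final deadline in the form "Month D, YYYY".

Adding 75 calendar days to February 16, 2018 gives May 2, 2018.
Since May 2, 2018 is a Wednesday and not a holiday, the date is unchanged.
The final due date is May 2, 2018.

May 2, 2018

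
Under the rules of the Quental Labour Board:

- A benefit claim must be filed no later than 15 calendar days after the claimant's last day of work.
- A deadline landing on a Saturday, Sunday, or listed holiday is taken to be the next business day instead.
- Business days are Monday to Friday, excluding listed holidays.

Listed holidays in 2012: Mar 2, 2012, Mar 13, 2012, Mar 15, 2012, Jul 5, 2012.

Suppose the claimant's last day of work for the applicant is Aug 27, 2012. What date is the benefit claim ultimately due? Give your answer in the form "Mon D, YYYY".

Adding 15 calendar days to Aug 27, 2012 gives Sep 11, 2012.
Since Sep 11, 2012 is a Tuesday and not a holiday, the date is unchanged.
Deadline: Sep 11, 2012.

Sep 11, 2012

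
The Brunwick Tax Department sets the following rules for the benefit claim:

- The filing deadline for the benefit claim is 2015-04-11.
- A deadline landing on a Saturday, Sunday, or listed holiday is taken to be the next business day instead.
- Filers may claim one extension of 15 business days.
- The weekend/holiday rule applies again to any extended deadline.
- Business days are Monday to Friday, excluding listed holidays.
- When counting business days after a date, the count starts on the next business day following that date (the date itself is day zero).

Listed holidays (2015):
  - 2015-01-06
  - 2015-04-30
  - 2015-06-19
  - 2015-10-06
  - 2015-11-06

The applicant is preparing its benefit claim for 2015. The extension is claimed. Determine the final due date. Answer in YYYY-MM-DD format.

2015-05-05

The stated deadline is 2015-04-11.
Because 2015-04-11 is a Saturday, the deadline becomes 2015-04-13 (Monday).
Applying the 15-business-day extension: 15 business days after 2015-04-13 is 2015-05-05.
2015-05-05 is a Tuesday and not a listed holiday, so it stands.
Final deadline: 2015-05-05.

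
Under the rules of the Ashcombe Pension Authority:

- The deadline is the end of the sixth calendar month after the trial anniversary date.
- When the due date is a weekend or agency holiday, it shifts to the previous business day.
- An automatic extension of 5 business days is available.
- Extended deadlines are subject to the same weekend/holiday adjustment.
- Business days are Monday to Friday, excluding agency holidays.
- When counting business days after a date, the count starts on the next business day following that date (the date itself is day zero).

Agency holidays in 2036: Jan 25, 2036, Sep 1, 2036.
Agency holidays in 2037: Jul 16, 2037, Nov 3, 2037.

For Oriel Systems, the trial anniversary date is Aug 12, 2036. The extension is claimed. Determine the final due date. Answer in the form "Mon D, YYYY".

Mar 6, 2037

The sixth month after Aug 12, 2036 is February 2037, whose last day is Feb 28, 2037.
Because Feb 28, 2037 is a Saturday, the deadline becomes Feb 27, 2037 (Friday).
Counting 5 further business days from Feb 27, 2037 reaches Mar 6, 2037.
Since Mar 6, 2037 is a Friday and not a holiday, the date is unchanged.
Final deadline: Mar 6, 2037.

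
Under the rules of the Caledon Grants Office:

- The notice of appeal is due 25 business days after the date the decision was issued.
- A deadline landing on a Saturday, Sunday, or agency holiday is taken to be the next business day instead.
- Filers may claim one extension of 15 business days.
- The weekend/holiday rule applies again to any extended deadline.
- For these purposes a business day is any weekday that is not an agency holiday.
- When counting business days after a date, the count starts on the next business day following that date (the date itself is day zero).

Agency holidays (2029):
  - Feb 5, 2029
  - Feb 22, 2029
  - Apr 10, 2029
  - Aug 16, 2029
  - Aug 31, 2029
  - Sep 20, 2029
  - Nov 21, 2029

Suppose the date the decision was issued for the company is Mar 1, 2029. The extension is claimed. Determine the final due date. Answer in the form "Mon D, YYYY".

Apr 27, 2029

25 business days after Mar 1, 2029, excluding weekends and holidays, is Apr 5, 2029.
Since Apr 5, 2029 is a Thursday and not a holiday, the date is unchanged.
Counting 15 further business days from Apr 5, 2029 reaches Apr 27, 2029.
Apr 27, 2029 falls on a Friday, which is a business day, so no adjustment is needed.
So the filing is due Apr 27, 2029.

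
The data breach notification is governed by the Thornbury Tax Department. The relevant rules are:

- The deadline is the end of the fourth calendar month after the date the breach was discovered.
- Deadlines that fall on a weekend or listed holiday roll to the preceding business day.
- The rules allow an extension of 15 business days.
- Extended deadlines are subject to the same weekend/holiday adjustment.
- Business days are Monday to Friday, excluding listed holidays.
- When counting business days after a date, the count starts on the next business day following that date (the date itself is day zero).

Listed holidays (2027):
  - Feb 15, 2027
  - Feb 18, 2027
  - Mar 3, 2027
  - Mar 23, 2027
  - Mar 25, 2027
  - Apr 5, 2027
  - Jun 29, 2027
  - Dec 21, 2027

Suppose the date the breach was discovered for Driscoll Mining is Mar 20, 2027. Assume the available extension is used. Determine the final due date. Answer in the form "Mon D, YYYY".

4 months after Mar 20, 2027 falls in July 2027; the last day of that month is Jul 31, 2027.
Jul 31, 2027 is a Saturday; the preceding business day is Jul 30, 2027 (Friday).
The 15-business-day extension runs from Jul 30, 2027 to Aug 20, 2027.
Aug 20, 2027 falls on a Friday, which is a business day, so no adjustment is needed.
Final deadline: Aug 20, 2027.

Aug 20, 2027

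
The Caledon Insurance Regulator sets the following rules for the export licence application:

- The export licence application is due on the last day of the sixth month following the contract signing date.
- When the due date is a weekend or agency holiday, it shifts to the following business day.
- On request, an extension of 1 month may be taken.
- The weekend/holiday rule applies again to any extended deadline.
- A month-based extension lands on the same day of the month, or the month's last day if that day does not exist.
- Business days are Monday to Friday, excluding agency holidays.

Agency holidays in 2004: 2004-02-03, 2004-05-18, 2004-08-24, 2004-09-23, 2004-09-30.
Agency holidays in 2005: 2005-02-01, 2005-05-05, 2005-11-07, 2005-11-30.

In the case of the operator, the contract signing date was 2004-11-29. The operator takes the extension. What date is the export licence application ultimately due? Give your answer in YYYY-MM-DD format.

2005-06-30

6 months after 2004-11-29 falls in May 2005; the last day of that month is 2005-05-31.
Since 2005-05-31 is a Tuesday and not a holiday, the date is unchanged.
Add 1 month to 2005-05-31: 2005-06-30 (day 31 does not exist in June, so the month's last day is used).
Since 2005-06-30 is a Thursday and not a holiday, the date is unchanged.
So the filing is due 2005-06-30.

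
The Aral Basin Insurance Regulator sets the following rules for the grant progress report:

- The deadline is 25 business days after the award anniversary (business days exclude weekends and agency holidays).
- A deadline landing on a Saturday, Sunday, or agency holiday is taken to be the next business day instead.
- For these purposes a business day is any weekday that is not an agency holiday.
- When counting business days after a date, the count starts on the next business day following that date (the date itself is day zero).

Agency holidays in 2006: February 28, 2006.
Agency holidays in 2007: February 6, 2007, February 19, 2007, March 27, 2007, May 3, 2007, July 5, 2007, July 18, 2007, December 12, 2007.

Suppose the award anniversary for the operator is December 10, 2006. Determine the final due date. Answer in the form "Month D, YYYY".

January 12, 2007

25 business days after December 10, 2006, excluding weekends and holidays, is January 12, 2007.
January 12, 2007 is a Friday and not a listed holiday, so it stands.
Deadline: January 12, 2007.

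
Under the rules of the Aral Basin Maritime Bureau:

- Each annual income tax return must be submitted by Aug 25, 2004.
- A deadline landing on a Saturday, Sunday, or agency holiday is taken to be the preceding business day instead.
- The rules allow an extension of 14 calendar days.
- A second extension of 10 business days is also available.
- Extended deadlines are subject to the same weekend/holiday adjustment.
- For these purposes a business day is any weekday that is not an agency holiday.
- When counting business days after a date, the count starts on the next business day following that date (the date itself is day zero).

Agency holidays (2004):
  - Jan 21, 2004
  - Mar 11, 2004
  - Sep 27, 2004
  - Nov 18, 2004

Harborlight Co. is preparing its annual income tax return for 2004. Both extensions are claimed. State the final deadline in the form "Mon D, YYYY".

The statutory due date is Aug 25, 2004.
Aug 25, 2004 is a Wednesday and not a listed holiday, so it stands.
Applying the 14-calendar-day extension: Aug 25, 2004 + 14 days = Sep 8, 2004.
Sep 8, 2004 (Wednesday) is already a business day.
The 10-business-day extension runs from Sep 8, 2004 to Sep 22, 2004.
Sep 22, 2004 is a Wednesday and not a listed holiday, so it stands.
The final due date is Sep 22, 2004.

Sep 22, 2004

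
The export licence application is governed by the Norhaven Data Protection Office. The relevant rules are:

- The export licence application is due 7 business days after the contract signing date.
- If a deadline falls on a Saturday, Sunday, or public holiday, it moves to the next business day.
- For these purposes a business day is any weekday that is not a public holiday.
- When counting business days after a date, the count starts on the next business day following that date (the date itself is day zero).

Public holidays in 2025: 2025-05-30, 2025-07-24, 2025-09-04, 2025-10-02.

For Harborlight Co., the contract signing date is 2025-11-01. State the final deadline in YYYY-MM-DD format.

2025-11-11

7 business days after 2025-11-01, excluding weekends and holidays, is 2025-11-11.
2025-11-11 (Tuesday) is already a business day.
So the filing is due 2025-11-11.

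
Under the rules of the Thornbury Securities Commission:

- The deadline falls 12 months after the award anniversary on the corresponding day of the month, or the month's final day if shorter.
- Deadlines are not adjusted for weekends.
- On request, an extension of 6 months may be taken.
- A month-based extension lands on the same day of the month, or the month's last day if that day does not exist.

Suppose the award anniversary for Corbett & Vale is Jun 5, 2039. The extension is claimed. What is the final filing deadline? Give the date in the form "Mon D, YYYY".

Dec 5, 2040

12 months after Jun 5, 2039, on the same day of the month, is Jun 5, 2040.
No adjustment is made for weekends or holidays, so Jun 5, 2040 stands.
Applying the 6 months extension: 6 months after Jun 5, 2040 is Dec 5, 2040.
Dec 5, 2040 is a Wednesday; no weekend or holiday adjustment applies.
The final due date is Dec 5, 2040.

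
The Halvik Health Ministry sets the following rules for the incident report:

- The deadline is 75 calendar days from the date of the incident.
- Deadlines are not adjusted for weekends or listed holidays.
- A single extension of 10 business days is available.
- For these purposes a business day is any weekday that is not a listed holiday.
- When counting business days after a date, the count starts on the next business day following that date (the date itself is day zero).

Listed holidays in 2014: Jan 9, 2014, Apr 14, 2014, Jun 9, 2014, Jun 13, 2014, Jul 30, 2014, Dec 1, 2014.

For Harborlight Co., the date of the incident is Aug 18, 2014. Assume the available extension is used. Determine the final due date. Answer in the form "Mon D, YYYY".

Adding 75 calendar days to Aug 18, 2014 gives Nov 1, 2014.
No adjustment is made for weekends or holidays, so Nov 1, 2014 stands.
Applying the 10-business-day extension: 10 business days after Nov 1, 2014 is Nov 14, 2014.
Nov 14, 2014 falls on a Friday. The rules make no weekend/holiday allowance, so it remains Nov 14, 2014.
So the filing is due Nov 14, 2014.

Nov 14, 2014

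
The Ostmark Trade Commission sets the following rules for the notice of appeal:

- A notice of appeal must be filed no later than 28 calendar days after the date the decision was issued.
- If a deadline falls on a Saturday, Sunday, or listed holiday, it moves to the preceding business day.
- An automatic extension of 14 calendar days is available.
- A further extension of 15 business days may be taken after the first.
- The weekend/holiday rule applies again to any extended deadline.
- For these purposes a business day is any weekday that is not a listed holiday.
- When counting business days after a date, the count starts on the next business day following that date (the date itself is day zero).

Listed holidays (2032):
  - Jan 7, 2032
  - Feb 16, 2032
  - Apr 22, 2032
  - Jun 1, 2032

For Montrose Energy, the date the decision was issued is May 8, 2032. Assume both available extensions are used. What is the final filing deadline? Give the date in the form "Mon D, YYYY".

Adding 28 calendar days to May 8, 2032 gives Jun 5, 2032.
Jun 5, 2032 is a Saturday; the preceding business day is Jun 4, 2032 (Friday).
Add the 14 calendar-day extension to Jun 4, 2032: Jun 18, 2032.
Since Jun 18, 2032 is a Friday and not a holiday, the date is unchanged.
The 15-business-day extension runs from Jun 18, 2032 to Jul 9, 2032.
Jul 9, 2032 is a Friday and not a listed holiday, so it stands.
Final deadline: Jul 9, 2032.

Jul 9, 2032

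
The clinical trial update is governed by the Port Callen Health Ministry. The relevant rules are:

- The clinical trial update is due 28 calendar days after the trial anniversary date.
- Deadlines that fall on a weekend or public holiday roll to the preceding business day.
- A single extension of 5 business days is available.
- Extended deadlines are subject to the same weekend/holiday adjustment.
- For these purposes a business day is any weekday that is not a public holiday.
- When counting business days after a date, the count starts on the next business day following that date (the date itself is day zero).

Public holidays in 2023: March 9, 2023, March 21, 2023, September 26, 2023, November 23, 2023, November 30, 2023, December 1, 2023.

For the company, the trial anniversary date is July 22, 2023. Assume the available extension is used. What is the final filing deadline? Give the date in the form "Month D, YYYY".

August 25, 2023

Trigger date July 22, 2023 + 28 calendar days = August 19, 2023.
Because August 19, 2023 is a Saturday, the deadline becomes August 18, 2023 (Friday).
Applying the 5-business-day extension: 5 business days after August 18, 2023 is August 25, 2023.
Since August 25, 2023 is a Friday and not a holiday, the date is unchanged.
Deadline: August 25, 2023.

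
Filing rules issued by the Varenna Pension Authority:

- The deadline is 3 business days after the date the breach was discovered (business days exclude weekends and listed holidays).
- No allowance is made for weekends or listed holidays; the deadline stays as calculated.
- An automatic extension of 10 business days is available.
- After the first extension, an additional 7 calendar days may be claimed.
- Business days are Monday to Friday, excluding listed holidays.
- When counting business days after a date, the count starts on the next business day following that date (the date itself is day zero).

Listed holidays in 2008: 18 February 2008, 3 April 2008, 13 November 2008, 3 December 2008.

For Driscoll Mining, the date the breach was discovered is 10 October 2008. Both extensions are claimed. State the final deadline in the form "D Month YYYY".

Counting 3 business days after 10 October 2008 (skipping weekends and listed holidays) reaches 15 October 2008.
15 October 2008 is a Wednesday; no weekend or holiday adjustment applies.
The 10-business-day extension runs from 15 October 2008 to 29 October 2008.
No adjustment is made for weekends or holidays, so 29 October 2008 stands.
The 7-calendar-day extension moves the deadline from 29 October 2008 to 5 November 2008.
5 November 2008 falls on a Wednesday. The rules make no weekend/holiday allowance, so it remains 5 November 2008.
So the filing is due 5 November 2008.

5 November 2008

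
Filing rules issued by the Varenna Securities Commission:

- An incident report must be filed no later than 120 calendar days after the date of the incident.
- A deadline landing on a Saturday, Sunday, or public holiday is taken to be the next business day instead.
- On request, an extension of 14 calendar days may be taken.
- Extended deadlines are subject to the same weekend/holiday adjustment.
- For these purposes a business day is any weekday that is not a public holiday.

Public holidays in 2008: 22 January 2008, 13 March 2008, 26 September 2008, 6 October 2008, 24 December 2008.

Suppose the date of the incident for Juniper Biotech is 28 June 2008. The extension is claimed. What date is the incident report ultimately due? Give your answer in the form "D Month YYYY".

10 November 2008

Trigger date 28 June 2008 + 120 calendar days = 26 October 2008.
Because 26 October 2008 is a Sunday, the deadline becomes 27 October 2008 (Monday).
With the 14-day extension, 27 October 2008 becomes 10 November 2008.
Since 10 November 2008 is a Monday and not a holiday, the date is unchanged.
So the filing is due 10 November 2008.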